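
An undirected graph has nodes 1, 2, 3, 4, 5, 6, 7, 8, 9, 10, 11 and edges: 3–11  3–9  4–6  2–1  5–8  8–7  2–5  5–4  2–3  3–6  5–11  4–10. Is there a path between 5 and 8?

From 5 we can reach 1, 2, 3, 4, 5, 6, 7, 8, 9, 10, 11, which includes 8.

Yes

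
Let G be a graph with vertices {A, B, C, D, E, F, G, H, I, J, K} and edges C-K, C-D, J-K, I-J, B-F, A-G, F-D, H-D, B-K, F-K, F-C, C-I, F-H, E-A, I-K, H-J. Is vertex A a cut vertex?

Deleting A raises the number of components from 2 to 3, so A is a cut vertex.

Yes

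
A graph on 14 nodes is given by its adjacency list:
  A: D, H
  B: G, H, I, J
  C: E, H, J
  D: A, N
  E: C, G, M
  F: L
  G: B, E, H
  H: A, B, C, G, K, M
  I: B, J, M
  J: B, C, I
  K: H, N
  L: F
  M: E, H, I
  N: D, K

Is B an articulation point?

No

Deleting B leaves 2 components (was 2), so B is not a cut vertex.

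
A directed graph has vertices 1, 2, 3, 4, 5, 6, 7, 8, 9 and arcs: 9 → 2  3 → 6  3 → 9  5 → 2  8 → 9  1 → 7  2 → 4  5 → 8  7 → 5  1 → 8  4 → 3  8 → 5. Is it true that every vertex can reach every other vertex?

There is no directed path from 7 to 1, so the graph is not strongly connected.

No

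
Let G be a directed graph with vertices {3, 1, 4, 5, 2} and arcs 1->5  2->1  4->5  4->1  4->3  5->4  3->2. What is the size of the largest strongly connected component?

5

{1, 2, 3, 4, 5} are all mutually reachable — one SCC of size 5.
The largest has 5 vertices.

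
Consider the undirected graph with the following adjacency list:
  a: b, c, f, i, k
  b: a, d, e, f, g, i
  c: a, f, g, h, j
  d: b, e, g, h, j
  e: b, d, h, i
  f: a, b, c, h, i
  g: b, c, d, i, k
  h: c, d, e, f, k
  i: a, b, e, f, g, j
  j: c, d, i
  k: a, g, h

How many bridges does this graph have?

0

The edges on the cycle k-g-i-e-h-k are not bridges since each lies on that cycle.
Every edge lies on some cycle, so there are no bridges.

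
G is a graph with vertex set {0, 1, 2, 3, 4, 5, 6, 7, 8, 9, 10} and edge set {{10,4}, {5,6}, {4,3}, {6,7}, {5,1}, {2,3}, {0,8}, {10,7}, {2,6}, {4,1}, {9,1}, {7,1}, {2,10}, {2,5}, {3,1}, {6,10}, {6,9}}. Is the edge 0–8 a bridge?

Yes

Removing 0–8 leaves no path between 0 and 8: the component count goes from 2 to 3. So it is a bridge.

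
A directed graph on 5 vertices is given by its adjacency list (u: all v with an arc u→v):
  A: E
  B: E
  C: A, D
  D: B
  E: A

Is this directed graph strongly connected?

No

There is no directed path from B to D, so the graph is not strongly connected.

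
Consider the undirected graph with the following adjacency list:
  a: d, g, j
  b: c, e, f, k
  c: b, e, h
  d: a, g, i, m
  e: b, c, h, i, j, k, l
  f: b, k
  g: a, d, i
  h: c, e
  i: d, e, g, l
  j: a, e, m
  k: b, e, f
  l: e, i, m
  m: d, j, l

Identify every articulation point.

e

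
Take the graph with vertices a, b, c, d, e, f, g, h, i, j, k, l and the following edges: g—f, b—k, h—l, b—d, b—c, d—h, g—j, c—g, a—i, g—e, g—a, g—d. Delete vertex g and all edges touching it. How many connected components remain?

5

With g gone, the remaining components are: {e}; {f}; {j}; {a, i}; {b, c, d, h, k, l}.
That is 5 components.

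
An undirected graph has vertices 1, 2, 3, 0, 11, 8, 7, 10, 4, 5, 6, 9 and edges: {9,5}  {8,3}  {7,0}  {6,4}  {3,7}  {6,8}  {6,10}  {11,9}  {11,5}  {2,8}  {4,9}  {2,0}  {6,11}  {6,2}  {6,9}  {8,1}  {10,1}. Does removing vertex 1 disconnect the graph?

No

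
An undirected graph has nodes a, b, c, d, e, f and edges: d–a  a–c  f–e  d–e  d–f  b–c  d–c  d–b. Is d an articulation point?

Yes

Deleting d raises the number of components from 1 to 2, so d is a cut vertex.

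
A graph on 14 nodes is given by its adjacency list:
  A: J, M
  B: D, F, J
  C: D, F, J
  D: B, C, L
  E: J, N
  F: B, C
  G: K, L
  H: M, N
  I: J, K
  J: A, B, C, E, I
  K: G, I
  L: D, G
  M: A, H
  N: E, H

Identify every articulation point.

J

Removing J increases the component count from 1 to 2, so J is a cut vertex.
By contrast removing E leaves 1 component; it is not a cut vertex. No other vertex is a cut vertex either.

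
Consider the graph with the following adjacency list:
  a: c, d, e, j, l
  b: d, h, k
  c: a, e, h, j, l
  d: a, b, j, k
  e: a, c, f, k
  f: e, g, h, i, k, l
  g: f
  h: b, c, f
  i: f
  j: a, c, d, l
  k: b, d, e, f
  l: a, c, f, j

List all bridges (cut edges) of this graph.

The edges on the cycle d-k-f-e-a-d are not bridges since each lies on that cycle.
But removing g-f disconnects g from f; removing f-i disconnects f from i — these are bridges.

f-g, f-i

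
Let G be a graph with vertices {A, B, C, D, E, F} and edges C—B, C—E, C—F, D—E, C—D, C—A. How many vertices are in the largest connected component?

6

Starting from A we can reach A, B, C, D, E, F. That is one component of size 6.
The largest has 6 vertices.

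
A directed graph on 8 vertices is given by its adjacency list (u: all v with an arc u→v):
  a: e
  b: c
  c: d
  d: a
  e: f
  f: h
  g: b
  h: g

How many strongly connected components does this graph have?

1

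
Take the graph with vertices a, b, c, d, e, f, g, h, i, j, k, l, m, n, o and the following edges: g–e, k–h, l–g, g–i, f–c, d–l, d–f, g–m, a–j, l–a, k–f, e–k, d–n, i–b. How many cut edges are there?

The edges on the cycle d-l-g-e-k-f-d are not bridges since each lies on that cycle.
But removing g–i disconnects g from i; removing c–f disconnects c from f; removing a–j disconnects a from j; removing b–i disconnects b from i — these are bridges.
In total 8 edges are bridges.

8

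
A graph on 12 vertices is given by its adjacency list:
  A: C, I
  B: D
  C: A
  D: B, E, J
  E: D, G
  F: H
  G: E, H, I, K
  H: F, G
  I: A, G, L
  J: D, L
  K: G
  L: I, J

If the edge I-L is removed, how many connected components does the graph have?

I and L are still connected via I-G-E-D-J-L, so the component count stays at 1.

1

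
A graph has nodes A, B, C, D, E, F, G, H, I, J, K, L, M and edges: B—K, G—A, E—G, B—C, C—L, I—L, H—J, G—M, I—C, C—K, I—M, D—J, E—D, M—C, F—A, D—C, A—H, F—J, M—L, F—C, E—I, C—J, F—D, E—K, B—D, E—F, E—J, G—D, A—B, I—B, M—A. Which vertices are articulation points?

Removing K, for instance, still leaves 1 component. No single vertex removal increases the component count — the graph has no articulation points.

none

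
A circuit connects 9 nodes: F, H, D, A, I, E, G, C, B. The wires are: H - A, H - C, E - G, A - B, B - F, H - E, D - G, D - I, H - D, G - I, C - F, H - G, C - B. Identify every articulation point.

H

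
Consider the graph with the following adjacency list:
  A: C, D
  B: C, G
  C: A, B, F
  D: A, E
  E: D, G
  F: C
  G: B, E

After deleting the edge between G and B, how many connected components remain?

G and B are still connected via G-E-D-A-C-B, so the component count stays at 1.

1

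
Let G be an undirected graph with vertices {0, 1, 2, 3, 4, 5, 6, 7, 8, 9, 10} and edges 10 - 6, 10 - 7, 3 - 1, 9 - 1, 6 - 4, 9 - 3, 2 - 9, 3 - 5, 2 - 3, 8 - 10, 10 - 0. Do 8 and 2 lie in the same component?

No

The component containing 8 is {0, 4, 6, 7, 8, 10}, and 2 is not in it.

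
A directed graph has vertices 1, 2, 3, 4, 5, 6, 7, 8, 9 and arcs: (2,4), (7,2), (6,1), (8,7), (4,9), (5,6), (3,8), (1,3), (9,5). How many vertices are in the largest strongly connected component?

{1, 2, 3, 4, 5, 6, 7, 8, 9} are all mutually reachable — one SCC of size 9.
The largest has 9 vertices.

9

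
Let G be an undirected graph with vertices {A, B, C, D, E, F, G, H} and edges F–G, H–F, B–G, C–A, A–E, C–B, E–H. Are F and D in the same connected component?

No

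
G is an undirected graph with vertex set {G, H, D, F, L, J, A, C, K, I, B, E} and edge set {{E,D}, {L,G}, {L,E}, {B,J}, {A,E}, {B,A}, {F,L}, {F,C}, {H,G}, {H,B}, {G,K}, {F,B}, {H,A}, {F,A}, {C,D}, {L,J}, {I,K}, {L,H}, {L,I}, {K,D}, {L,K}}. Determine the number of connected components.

Starting from A we can reach A, B, C, D, E, F, G, H, I, J, K, L. That is one component of size 12.
Total: 1 component.

1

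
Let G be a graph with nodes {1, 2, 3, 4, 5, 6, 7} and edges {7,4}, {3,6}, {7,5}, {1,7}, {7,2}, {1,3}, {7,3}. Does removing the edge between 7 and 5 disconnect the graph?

Yes

Removing 7-5 leaves no path between 7 and 5: the component count goes from 1 to 2. So it is a bridge.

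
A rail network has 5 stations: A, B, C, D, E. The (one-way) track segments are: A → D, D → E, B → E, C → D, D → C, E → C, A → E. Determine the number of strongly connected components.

3

{C, D, E} are all mutually reachable — one SCC of size 3.
{A} is an SCC by itself.
{B} is an SCC by itself.
That gives 3 strongly connected components.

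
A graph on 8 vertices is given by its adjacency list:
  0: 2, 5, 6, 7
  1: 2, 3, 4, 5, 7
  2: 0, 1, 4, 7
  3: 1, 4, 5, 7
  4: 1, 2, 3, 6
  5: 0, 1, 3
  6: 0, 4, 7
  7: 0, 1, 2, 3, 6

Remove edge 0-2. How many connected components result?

1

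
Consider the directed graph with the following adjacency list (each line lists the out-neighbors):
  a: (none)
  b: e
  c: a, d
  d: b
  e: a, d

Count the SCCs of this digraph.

3

{b, d, e} are all mutually reachable — one SCC of size 3.
{a} is an SCC by itself.
{c} is an SCC by itself.
That gives 3 strongly connected components.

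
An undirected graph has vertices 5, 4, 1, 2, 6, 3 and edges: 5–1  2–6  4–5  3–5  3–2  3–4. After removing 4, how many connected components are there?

With 4 gone, the remaining components are: {1, 2, 3, 5, 6}.
That is 1 component.

1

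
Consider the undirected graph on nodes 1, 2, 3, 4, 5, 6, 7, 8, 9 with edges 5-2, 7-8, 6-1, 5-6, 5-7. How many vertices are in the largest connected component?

9 is isolated — a component by itself.
4 is isolated — a component by itself.
3 is isolated — a component by itself.
Starting from 1 we can reach 1, 2, 5, 6, 7, 8. That is one component of size 6.
The largest has 6 vertices.

6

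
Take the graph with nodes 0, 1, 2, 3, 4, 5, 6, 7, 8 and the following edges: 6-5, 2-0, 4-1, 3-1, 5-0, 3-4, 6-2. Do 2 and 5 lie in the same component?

From 2 we can reach 0, 2, 5, 6, which includes 5.

Yes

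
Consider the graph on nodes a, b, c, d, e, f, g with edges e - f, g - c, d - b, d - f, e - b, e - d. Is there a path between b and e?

From b we can reach b, d, e, f, which includes e.

Yes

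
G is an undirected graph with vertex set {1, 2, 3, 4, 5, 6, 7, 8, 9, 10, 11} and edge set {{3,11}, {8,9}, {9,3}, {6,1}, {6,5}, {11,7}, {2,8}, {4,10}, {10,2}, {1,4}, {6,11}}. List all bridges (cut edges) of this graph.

The edges on the cycle 6-1-4-10-2-8-9-3-11-6 are not bridges since each lies on that cycle.
But removing 11 - 7 disconnects 11 from 7; removing 6 - 5 disconnects 6 from 5 — these are bridges.

11-7, 5-6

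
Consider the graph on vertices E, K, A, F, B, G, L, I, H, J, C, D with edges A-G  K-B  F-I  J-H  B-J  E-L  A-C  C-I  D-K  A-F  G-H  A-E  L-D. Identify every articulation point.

Removing A increases the component count from 1 to 2, so A is a cut vertex.
By contrast removing B leaves 1 component; it is not a cut vertex. No other vertex is a cut vertex either.

A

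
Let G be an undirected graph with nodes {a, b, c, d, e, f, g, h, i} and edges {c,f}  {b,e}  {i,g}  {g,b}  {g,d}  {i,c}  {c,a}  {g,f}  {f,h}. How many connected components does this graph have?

1

Starting from a we can reach a, b, c, d, e, f, g, h, i. That is one component of size 9.
Total: 1 component.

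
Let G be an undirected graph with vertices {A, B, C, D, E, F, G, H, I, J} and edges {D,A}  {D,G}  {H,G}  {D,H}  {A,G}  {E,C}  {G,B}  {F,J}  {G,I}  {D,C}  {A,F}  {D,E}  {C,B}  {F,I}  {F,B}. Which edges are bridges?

F-J

The edges on the cycle D-A-F-I-G-H-D are not bridges since each lies on that cycle.
But removing F - J disconnects F from J — this is a bridge.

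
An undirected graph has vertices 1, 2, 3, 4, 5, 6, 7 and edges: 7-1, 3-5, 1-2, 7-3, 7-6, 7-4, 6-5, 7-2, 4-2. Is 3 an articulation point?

No

Deleting 3 leaves 1 component (was 1) (its neighbors 5, 7 remain connected to each other), so 3 is not a cut vertex.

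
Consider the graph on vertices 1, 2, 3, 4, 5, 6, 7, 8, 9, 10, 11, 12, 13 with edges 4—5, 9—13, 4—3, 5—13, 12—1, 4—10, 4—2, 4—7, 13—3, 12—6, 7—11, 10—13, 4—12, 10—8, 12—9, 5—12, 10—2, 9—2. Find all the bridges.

The edges on the cycle 4-5-12-4 are not bridges since each lies on that cycle.
But removing 12—1 disconnects 12 from 1; removing 11—7 disconnects 11 from 7; removing 4—7 disconnects 4 from 7; removing 12—6 disconnects 12 from 6 — these are bridges.
In total 5 edges are bridges.

1-12, 10-8, 11-7, 12-6, 4-7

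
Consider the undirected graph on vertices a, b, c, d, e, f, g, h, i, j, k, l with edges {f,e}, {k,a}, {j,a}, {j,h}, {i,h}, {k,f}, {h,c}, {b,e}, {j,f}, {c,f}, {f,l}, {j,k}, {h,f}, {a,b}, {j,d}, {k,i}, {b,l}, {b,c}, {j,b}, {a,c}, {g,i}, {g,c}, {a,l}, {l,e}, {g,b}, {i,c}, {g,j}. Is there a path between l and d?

Yes

From l we can reach a, b, c, d, e, f, g, h, i, j, k, l, which includes d.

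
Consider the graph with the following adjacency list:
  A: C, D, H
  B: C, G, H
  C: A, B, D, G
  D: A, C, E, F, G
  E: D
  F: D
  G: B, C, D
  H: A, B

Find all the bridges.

The edges on the cycle A-D-C-B-H-A are not bridges since each lies on that cycle.
But removing D-E disconnects D from E; removing F-D disconnects F from D — these are bridges.

D-E, D-F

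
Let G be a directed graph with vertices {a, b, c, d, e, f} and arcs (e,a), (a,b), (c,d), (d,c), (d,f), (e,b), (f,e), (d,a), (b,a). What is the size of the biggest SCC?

2

{a, b} are all mutually reachable — one SCC of size 2.
{c, d} are all mutually reachable — one SCC of size 2.
{f} is an SCC by itself.
{e} is an SCC by itself.
The largest has 2 vertices.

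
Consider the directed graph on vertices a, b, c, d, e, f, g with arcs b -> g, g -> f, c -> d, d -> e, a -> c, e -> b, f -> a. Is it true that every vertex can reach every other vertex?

Yes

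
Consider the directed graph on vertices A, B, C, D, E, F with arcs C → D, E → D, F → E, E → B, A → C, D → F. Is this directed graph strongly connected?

No

There is no directed path from E to A, so the graph is not strongly connected.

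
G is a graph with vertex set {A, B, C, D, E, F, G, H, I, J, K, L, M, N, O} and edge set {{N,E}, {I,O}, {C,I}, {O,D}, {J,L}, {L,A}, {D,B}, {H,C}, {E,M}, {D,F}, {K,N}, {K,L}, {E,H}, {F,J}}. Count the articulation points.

3

Removing D increases the component count from 2 to 3, so D is a cut vertex.
Removing E increases the component count from 2 to 3, so E is a cut vertex.
Removing L increases the component count from 2 to 3, so L is a cut vertex.
By contrast removing H leaves 2 components; it is not a cut vertex. No other vertex is a cut vertex either.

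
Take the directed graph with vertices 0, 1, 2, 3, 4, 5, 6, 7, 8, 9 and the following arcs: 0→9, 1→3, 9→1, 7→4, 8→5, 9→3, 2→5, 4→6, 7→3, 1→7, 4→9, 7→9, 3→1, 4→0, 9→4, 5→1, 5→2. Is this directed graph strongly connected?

No

There is no directed path from 6 to 8, so the graph is not strongly connected.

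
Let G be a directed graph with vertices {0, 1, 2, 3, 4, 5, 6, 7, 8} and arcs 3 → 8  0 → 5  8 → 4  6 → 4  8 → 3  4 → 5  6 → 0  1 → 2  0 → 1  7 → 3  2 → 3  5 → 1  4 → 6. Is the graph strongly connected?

No

There is no directed path from 3 to 7, so the graph is not strongly connected.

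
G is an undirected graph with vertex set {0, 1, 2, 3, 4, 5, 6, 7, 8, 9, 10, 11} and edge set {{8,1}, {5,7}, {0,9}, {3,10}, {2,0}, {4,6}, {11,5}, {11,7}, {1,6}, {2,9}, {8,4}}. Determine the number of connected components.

4

Starting from 3 we can reach 3, 10. That is one component of size 2.
Starting from 0 we can reach 0, 2, 9. That is one component of size 3.
Starting from 5 we can reach 5, 7, 11. That is one component of size 3.
Starting from 1 we can reach 1, 4, 6, 8. That is one component of size 4.
Total: 4 components.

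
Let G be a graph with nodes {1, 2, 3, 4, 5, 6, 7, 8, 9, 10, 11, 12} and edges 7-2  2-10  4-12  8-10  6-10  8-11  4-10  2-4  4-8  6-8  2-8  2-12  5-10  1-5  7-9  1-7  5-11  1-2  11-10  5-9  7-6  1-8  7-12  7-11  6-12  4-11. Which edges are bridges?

The edges on the cycle 7-2-4-12-6-7 are not bridges since each lies on that cycle.
Every edge lies on some cycle, so there are no bridges.

none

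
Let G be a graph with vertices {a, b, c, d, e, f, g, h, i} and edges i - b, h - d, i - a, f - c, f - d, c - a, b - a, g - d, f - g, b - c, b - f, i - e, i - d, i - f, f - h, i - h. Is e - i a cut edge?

Yes

Removing e - i leaves no path between e and i: the component count goes from 1 to 2. So it is a bridge.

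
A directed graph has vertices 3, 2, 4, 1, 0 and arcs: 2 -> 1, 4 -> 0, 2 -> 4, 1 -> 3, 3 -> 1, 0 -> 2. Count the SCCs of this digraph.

{0, 2, 4} are all mutually reachable — one SCC of size 3.
{1, 3} are all mutually reachable — one SCC of size 2.
That gives 2 strongly connected components.

2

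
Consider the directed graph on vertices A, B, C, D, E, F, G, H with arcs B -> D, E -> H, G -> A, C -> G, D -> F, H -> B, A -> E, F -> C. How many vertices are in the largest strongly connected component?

8

{A, B, C, D, E, F, G, H} are all mutually reachable — one SCC of size 8.
The largest has 8 vertices.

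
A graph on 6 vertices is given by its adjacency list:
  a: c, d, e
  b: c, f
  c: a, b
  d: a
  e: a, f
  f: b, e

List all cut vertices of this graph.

Removing a increases the component count from 1 to 2, so a is a cut vertex.
By contrast removing b leaves 1 component; it is not a cut vertex. No other vertex is a cut vertex either.

a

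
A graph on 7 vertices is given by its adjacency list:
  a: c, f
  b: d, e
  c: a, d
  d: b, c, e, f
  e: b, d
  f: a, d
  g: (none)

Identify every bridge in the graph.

none

The edges on the cycle d-b-e-d are not bridges since each lies on that cycle.
Every edge lies on some cycle, so there are no bridges.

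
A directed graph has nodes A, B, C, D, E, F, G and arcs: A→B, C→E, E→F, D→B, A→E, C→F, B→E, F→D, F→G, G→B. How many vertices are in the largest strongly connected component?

{B, D, E, F, G} are all mutually reachable — one SCC of size 5.
{A} is an SCC by itself.
{C} is an SCC by itself.
The largest has 5 vertices.

5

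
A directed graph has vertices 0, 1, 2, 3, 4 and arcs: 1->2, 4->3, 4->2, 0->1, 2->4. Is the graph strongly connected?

There is no directed path from 4 to 1, so the graph is not strongly connected.

No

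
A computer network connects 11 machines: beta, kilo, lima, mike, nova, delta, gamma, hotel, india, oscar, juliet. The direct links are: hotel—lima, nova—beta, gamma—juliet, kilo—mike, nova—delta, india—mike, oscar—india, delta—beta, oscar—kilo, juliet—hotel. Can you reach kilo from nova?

The component containing nova is {beta, nova, delta}, and kilo is not in it.

No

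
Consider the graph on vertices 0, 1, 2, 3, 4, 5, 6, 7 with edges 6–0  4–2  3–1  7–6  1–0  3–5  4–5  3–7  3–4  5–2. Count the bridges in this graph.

The edges on the cycle 3-4-2-5-3 are not bridges since each lies on that cycle.
Every edge lies on some cycle, so there are no bridges.

0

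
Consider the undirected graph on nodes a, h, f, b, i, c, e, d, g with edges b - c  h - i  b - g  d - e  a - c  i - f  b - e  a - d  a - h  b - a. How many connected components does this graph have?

Starting from a we can reach a, b, c, d, e, f, g, h, i. That is one component of size 9.
Total: 1 component.

1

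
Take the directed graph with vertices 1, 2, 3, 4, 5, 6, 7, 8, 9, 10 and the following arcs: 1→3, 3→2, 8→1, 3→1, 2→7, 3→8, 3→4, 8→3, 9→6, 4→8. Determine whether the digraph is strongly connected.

No

There is no directed path from 4 to 5, so the graph is not strongly connected.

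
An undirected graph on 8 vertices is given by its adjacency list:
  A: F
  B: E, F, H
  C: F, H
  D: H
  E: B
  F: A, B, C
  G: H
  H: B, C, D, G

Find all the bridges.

A-F, B-E, D-H, G-H

The edges on the cycle B-F-C-H-B are not bridges since each lies on that cycle.
But removing H-D disconnects H from D; removing F-A disconnects F from A; removing B-E disconnects B from E; removing H-G disconnects H from G — these are bridges.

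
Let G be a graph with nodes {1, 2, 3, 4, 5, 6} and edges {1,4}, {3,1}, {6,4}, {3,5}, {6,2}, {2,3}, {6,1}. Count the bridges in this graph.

1

The edges on the cycle 6-2-3-1-6 are not bridges since each lies on that cycle.
But removing 5 - 3 disconnects 5 from 3 — this is a bridge.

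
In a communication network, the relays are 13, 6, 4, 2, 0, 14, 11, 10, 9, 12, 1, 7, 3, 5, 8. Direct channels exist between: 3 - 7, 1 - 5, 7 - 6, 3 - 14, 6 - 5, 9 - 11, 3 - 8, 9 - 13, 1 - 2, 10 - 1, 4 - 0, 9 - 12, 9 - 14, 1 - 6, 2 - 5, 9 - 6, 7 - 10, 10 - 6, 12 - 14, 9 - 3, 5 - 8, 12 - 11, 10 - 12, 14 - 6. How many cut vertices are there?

1

Removing 9 increases the component count from 2 to 3, so 9 is a cut vertex.
By contrast removing 1 leaves 2 components; it is not a cut vertex. No other vertex is a cut vertex either.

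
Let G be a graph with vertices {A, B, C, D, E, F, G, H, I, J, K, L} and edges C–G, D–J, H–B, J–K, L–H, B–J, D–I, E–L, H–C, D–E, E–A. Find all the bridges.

The edges on the cycle D-E-L-H-B-J-D are not bridges since each lies on that cycle.
But removing D–I disconnects D from I; removing H–C disconnects H from C; removing G–C disconnects G from C; removing A–E disconnects A from E — these are bridges.
In total 5 edges are bridges.

A-E, C-G, C-H, D-I, J-K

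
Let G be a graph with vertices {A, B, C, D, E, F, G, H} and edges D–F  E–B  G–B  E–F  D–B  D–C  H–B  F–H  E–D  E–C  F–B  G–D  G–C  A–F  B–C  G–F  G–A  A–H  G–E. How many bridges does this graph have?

0

The edges on the cycle G-E-D-C-B-G are not bridges since each lies on that cycle.
Every edge lies on some cycle, so there are no bridges.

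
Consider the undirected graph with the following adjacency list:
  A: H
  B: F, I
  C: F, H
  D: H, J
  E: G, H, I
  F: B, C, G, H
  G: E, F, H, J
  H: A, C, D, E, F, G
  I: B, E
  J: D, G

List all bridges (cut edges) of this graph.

The edges on the cycle H-F-B-I-E-G-H are not bridges since each lies on that cycle.
But removing A-H disconnects A from H — this is a bridge.

A-H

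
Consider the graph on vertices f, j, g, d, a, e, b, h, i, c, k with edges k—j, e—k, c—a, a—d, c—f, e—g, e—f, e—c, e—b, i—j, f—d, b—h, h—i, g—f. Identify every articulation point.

e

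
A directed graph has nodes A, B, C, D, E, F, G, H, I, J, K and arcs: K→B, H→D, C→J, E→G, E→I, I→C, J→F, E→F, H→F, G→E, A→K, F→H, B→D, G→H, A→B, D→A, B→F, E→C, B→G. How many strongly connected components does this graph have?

{A, B, C, D, E, F, G, H, I, J, K} are all mutually reachable — one SCC of size 11.
That gives 1 strongly connected component.

1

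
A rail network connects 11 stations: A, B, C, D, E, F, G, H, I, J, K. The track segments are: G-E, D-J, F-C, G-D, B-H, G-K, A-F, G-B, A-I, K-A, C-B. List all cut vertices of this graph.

Removing A increases the component count from 1 to 2, so A is a cut vertex.
Removing B increases the component count from 1 to 2, so B is a cut vertex.
Removing D increases the component count from 1 to 2, so D is a cut vertex.
Likewise G is a cut vertex.
By contrast removing J leaves 1 component; it is not a cut vertex. No other vertex is a cut vertex either.

A, B, D, G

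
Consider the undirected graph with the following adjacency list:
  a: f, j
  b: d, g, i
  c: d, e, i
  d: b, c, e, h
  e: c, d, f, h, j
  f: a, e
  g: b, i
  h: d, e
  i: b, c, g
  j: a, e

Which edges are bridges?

The edges on the cycle e-j-a-f-e are not bridges since each lies on that cycle.
Every edge lies on some cycle, so there are no bridges.

none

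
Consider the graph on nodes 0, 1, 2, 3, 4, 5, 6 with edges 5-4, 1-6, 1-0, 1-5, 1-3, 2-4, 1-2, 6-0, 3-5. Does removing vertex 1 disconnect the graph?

Yes

Deleting 1 raises the number of components from 1 to 2, so 1 is a cut vertex.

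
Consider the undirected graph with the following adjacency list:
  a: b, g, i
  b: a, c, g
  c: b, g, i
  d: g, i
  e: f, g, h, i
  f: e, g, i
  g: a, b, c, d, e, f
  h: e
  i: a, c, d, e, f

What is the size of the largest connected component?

Starting from a we can reach a, b, c, d, e, f, g, h, i. That is one component of size 9.
The largest has 9 vertices.

9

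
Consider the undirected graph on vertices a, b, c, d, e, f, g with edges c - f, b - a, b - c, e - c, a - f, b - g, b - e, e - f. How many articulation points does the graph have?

1

Removing b increases the component count from 2 to 3, so b is a cut vertex.
By contrast removing a leaves 2 components; it is not a cut vertex. No other vertex is a cut vertex either.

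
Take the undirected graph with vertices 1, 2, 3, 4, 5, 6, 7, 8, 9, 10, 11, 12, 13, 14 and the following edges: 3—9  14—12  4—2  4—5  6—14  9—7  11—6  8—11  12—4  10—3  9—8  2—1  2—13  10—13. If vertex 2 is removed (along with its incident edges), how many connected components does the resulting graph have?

2

With 2 gone, the remaining components are: {1}; {3, 4, 5, 6, 7, 8, 9, 10, 11, 12, 13, 14}.
That is 2 components.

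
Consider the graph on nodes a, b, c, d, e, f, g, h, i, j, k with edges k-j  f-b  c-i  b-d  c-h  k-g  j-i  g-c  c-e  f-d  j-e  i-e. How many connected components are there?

a is isolated — a component by itself.
Starting from b we can reach b, d, f. That is one component of size 3.
Starting from c we can reach c, e, g, h, i, j, k. That is one component of size 7.
Total: 3 components.

3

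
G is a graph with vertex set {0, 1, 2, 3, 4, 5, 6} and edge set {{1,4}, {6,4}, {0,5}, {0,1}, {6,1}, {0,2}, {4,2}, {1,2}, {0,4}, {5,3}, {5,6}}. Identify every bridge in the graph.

The edges on the cycle 0-5-6-4-0 are not bridges since each lies on that cycle.
But removing 3–5 disconnects 3 from 5 — this is a bridge.

3-5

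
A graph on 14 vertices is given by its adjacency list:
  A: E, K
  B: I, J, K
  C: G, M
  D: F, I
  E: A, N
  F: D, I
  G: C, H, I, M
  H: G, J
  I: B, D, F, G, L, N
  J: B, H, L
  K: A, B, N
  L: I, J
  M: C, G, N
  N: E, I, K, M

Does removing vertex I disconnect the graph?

Deleting I raises the number of components from 1 to 2, so I is a cut vertex.

Yes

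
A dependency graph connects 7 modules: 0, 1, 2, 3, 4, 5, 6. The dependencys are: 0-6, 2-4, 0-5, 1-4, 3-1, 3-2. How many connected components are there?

2

Starting from 0 we can reach 0, 5, 6. That is one component of size 3.
Starting from 1 we can reach 1, 2, 3, 4. That is one component of size 4.
Total: 2 components.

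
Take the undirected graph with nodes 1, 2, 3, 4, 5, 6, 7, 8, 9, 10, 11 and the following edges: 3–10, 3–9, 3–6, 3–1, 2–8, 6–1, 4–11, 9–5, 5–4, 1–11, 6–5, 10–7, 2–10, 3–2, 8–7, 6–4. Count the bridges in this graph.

The edges on the cycle 3-9-5-4-11-1-3 are not bridges since each lies on that cycle.
Every edge lies on some cycle, so there are no bridges.

0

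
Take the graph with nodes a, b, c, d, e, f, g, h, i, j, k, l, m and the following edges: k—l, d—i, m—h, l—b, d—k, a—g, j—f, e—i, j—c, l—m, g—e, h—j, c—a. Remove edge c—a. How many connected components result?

1

c and a are still connected via c-j-h-m-l-k-d-i-e-g-a, so the component count stays at 1.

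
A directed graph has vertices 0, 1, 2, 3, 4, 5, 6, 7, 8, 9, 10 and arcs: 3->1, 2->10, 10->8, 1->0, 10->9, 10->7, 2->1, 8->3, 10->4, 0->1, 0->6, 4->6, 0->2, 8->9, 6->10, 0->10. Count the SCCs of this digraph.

{0, 1, 2, 3, 4, 6, 8, 10} are all mutually reachable — one SCC of size 8.
{7} is an SCC by itself.
{9} is an SCC by itself.
{5} is an SCC by itself.
That gives 4 strongly connected components.

4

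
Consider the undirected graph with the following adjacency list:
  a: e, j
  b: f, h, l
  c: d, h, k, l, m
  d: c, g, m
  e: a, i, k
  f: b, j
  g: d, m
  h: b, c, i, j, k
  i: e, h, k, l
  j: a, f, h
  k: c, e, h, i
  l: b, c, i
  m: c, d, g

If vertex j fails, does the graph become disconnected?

No

Deleting j leaves 1 component (was 1) (its neighbors a, f, h remain connected to each other), so j is not a cut vertex.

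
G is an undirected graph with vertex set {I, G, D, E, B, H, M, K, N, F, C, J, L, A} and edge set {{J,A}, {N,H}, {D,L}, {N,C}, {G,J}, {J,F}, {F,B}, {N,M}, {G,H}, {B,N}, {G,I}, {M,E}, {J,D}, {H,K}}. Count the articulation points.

Removing D increases the component count from 1 to 2, so D is a cut vertex.
Removing G increases the component count from 1 to 2, so G is a cut vertex.
Removing H increases the component count from 1 to 2, so H is a cut vertex.
Likewise J, M, N are cut vertices.
By contrast removing C leaves 1 component; it is not a cut vertex. No other vertex is a cut vertex either.

6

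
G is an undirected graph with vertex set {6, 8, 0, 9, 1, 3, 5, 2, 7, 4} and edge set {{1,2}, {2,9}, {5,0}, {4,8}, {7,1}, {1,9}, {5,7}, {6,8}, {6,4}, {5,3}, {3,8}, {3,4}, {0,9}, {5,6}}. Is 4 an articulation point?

No

Deleting 4 leaves 1 component (was 1) (its neighbors 3, 6, 8 remain connected to each other), so 4 is not a cut vertex.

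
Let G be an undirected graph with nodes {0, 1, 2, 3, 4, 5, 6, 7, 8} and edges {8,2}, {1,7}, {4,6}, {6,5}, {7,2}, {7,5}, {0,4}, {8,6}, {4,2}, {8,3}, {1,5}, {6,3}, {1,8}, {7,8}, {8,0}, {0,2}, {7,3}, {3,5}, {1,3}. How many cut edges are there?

0

The edges on the cycle 8-0-4-6-8 are not bridges since each lies on that cycle.
Every edge lies on some cycle, so there are no bridges.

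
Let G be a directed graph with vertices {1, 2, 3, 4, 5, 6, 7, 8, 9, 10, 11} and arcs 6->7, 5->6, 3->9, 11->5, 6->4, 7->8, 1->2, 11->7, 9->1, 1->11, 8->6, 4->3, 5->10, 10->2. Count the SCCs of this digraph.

{1, 3, 4, 5, 6, 7, 8, 9, 11} are all mutually reachable — one SCC of size 9.
{2} is an SCC by itself.
{10} is an SCC by itself.
That gives 3 strongly connected components.

3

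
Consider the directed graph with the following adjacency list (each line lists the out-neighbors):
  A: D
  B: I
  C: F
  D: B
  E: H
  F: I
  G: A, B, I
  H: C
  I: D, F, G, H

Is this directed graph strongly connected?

There is no directed path from C to E, so the graph is not strongly connected.

No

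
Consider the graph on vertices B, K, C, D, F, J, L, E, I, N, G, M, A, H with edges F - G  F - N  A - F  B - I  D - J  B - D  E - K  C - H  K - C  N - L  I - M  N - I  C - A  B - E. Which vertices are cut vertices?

Removing B increases the component count from 1 to 2, so B is a cut vertex.
Removing C increases the component count from 1 to 2, so C is a cut vertex.
Removing D increases the component count from 1 to 2, so D is a cut vertex.
Likewise F, I, N are cut vertices.
By contrast removing J leaves 1 component; it is not a cut vertex. No other vertex is a cut vertex either.

B, C, D, F, I, N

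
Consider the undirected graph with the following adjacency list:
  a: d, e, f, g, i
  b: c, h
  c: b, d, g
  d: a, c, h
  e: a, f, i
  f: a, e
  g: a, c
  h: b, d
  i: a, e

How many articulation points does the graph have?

1

Removing a increases the component count from 1 to 2, so a is a cut vertex.
By contrast removing f leaves 1 component; it is not a cut vertex. No other vertex is a cut vertex either.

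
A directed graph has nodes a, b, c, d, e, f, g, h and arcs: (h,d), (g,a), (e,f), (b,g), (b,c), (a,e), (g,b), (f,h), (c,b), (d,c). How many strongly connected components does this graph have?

{a, b, c, d, e, f, g, h} are all mutually reachable — one SCC of size 8.
That gives 1 strongly connected component.

1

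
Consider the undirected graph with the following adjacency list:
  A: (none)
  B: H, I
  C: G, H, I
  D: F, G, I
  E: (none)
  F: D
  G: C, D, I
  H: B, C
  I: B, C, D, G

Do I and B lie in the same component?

From I we can reach B, C, D, F, G, H, I, which includes B.

Yes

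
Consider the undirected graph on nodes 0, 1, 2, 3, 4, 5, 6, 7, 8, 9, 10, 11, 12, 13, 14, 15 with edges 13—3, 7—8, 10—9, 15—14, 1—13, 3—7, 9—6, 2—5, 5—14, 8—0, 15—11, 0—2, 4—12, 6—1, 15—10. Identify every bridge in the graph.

11-15, 12-4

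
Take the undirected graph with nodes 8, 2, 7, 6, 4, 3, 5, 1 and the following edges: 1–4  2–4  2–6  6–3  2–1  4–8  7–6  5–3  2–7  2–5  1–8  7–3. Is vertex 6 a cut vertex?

No

Deleting 6 leaves 1 component (was 1) (its neighbors 2, 3, 7 remain connected to each other), so 6 is not a cut vertex.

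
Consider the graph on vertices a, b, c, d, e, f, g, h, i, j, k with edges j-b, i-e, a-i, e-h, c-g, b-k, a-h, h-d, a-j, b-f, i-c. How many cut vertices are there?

Removing a increases the component count from 1 to 2, so a is a cut vertex.
Removing b increases the component count from 1 to 3, so b is a cut vertex.
Removing c increases the component count from 1 to 2, so c is a cut vertex.
Likewise h, i, j are cut vertices.
By contrast removing k leaves 1 component; it is not a cut vertex. No other vertex is a cut vertex either.

6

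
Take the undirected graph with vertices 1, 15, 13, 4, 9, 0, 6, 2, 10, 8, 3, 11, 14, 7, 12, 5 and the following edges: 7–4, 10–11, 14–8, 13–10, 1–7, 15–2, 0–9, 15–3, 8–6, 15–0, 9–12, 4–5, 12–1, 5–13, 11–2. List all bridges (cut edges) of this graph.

14-8, 15-3, 6-8

The edges on the cycle 15-0-9-12-1-7-4-5-13-10-11-2-15 are not bridges since each lies on that cycle.
But removing 14–8 disconnects 14 from 8; removing 8–6 disconnects 8 from 6; removing 15–3 disconnects 15 from 3 — these are bridges.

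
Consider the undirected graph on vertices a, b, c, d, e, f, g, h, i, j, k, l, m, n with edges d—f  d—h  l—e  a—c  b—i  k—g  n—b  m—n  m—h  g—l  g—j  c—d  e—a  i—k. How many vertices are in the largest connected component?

Starting from a we can reach a, b, c, d, e, f, g, h, i, j, k, l, m, n. That is one component of size 14.
The largest has 14 vertices.

14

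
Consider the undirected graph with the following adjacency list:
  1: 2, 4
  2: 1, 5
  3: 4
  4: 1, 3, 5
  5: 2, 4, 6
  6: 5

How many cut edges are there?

2

The edges on the cycle 1-4-5-2-1 are not bridges since each lies on that cycle.
But removing 5-6 disconnects 5 from 6; removing 4-3 disconnects 4 from 3 — these are bridges.
That makes 2 bridges.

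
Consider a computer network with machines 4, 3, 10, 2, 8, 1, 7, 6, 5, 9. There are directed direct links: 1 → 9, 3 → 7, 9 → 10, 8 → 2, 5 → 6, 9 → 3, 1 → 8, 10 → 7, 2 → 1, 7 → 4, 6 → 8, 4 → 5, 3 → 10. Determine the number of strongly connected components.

1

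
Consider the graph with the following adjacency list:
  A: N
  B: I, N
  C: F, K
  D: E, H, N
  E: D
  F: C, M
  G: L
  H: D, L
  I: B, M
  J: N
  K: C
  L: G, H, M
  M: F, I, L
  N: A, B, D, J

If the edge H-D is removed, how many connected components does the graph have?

H and D are still connected via H-L-M-I-B-N-D, so the component count stays at 1.

1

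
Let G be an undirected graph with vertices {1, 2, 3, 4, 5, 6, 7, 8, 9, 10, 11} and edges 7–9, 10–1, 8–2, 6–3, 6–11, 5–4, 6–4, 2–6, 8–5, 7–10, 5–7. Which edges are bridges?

The edges on the cycle 8-2-6-4-5-8 are not bridges since each lies on that cycle.
But removing 7–10 disconnects 7 from 10; removing 11–6 disconnects 11 from 6; removing 3–6 disconnects 3 from 6; removing 10–1 disconnects 10 from 1 — these are bridges.
In total 6 edges are bridges.

1-10, 10-7, 11-6, 3-6, 5-7, 7-9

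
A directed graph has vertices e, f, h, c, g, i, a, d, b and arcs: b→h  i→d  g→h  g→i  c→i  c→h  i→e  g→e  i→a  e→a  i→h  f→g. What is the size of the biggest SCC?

{f} is an SCC by itself.
{d} is an SCC by itself.
{b} is an SCC by itself.
{i} is an SCC by itself.
{h} is an SCC by itself.
(and 4 more singleton SCCs)
The largest has 1 vertex.

1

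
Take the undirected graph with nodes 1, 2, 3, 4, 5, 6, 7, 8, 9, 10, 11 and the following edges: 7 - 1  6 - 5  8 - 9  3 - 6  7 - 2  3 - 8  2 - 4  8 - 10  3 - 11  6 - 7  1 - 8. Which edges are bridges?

10-8, 11-3, 2-4, 2-7, 5-6, 8-9

The edges on the cycle 3-6-7-1-8-3 are not bridges since each lies on that cycle.
But removing 2 - 7 disconnects 2 from 7; removing 8 - 10 disconnects 8 from 10; removing 8 - 9 disconnects 8 from 9; removing 2 - 4 disconnects 2 from 4 — these are bridges.
In total 6 edges are bridges.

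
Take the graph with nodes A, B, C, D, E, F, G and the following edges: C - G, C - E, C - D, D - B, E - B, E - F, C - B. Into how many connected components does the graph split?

A is isolated — a component by itself.
Starting from B we can reach B, C, D, E, F, G. That is one component of size 6.
Total: 2 components.

2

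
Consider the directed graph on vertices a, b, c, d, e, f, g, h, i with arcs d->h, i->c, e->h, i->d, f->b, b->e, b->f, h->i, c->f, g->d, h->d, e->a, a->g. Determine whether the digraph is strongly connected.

Yes

From h we can reach every vertex (a, b, c, d, e, f, g, h, i), and every vertex can reach h (a, b, c, d, e, f, g, h, i). So the whole graph is one strongly connected component.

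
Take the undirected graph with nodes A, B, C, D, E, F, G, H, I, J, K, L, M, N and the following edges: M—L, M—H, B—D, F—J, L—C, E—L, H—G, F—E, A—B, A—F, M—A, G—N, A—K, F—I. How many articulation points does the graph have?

7

Removing A increases the component count from 1 to 3, so A is a cut vertex.
Removing B increases the component count from 1 to 2, so B is a cut vertex.
Removing F increases the component count from 1 to 3, so F is a cut vertex.
Likewise G, H, L, M are cut vertices.
By contrast removing E leaves 1 component; it is not a cut vertex. No other vertex is a cut vertex either.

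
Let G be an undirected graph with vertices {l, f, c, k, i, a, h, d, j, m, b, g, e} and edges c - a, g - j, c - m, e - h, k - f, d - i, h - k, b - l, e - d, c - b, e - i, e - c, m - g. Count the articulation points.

7

Removing b increases the component count from 1 to 2, so b is a cut vertex.
Removing c increases the component count from 1 to 4, so c is a cut vertex.
Removing e increases the component count from 1 to 3, so e is a cut vertex.
Likewise g, h, k, m are cut vertices.
By contrast removing j leaves 1 component; it is not a cut vertex. No other vertex is a cut vertex either.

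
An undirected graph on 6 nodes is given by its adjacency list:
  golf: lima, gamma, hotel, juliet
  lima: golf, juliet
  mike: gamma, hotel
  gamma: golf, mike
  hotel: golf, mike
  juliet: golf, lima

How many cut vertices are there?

Removing golf increases the component count from 1 to 2, so golf is a cut vertex.
By contrast removing juliet leaves 1 component; it is not a cut vertex. No other vertex is a cut vertex either.

1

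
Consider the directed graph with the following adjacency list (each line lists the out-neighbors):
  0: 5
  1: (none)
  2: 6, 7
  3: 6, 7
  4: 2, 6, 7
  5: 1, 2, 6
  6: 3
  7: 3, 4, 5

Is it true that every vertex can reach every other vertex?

No

There is no directed path from 6 to 0, so the graph is not strongly connected.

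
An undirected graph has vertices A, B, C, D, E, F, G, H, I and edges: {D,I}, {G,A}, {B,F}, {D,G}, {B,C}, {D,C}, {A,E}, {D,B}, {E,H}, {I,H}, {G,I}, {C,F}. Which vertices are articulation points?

D

Removing D increases the component count from 1 to 2, so D is a cut vertex.
By contrast removing F leaves 1 component; it is not a cut vertex. No other vertex is a cut vertex either.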